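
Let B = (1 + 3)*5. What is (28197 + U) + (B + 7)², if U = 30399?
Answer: 59325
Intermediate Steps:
B = 20 (B = 4*5 = 20)
(28197 + U) + (B + 7)² = (28197 + 30399) + (20 + 7)² = 58596 + 27² = 58596 + 729 = 59325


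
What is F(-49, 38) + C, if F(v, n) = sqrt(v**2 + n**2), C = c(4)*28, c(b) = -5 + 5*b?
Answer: 420 + sqrt(3845) ≈ 482.01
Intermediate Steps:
C = 420 (C = (-5 + 5*4)*28 = (-5 + 20)*28 = 15*28 = 420)
F(v, n) = sqrt(n**2 + v**2)
F(-49, 38) + C = sqrt(38**2 + (-49)**2) + 420 = sqrt(1444 + 2401) + 420 = sqrt(3845) + 420 = 420 + sqrt(3845)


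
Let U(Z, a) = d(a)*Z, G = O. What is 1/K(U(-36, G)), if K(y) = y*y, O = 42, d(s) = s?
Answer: 1/2286144 ≈ 4.3742e-7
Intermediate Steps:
G = 42
U(Z, a) = Z*a (U(Z, a) = a*Z = Z*a)
K(y) = y²
1/K(U(-36, G)) = 1/((-36*42)²) = 1/((-1512)²) = 1/2286144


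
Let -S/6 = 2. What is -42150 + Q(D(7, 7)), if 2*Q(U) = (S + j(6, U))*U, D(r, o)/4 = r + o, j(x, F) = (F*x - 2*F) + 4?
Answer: -36102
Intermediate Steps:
j(x, F) = 4 - 2*F + F*x (j(x, F) = (-2*F + F*x) + 4 = 4 - 2*F + F*x)
D(r, o) = 4*o + 4*r (D(r, o) = 4*(r + o) = 4*(o + r) = 4*o + 4*r)
S = -12 (S = -6*2 = -12)
Q(U) = U*(-8 + 4*U)/2 (Q(U) = ((-12 + (4 - 2*U + U*6))*U)/2 = ((-12 + (4 - 2*U + 6*U))*U)/2 = ((-12 + (4 + 4*U))*U)/2 = ((-8 + 4*U)*U)/2 = (U*(-8 + 4*U))/2 = U*(-8 + 4*U)/2)
-42150 + Q(D(7, 7)) = -42150 + 2*(4*7 + 4*7)*(-2 + (4*7 + 4*7)) = -42150 + 2*(28 + 28)*(-2 + (28 + 28)) = -42150 + 2*56*(-2 + 56) = -42150 + 2*56*54 = -42150 + 6048 = -36102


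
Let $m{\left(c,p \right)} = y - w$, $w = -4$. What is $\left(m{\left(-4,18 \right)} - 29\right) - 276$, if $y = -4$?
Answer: $-305$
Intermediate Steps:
$m{\left(c,p \right)} = 0$ ($m{\left(c,p \right)} = -4 - -4 = -4 + 4 = 0$)
$\left(m{\left(-4,18 \right)} - 29\right) - 276 = \left(0 - 29\right) - 276 = -29 - 276 = -305$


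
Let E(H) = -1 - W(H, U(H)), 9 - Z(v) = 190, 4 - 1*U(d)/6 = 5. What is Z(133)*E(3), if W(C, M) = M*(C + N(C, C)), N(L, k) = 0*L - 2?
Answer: -905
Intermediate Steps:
N(L, k) = -2 (N(L, k) = 0 - 2 = -2)
U(d) = -6 (U(d) = 24 - 6*5 = 24 - 30 = -6)
W(C, M) = M*(-2 + C) (W(C, M) = M*(C - 2) = M*(-2 + C))
Z(v) = -181 (Z(v) = 9 - 1*190 = 9 - 190 = -181)
E(H) = -13 + 6*H (E(H) = -1 - (-6)*(-2 + H) = -1 - (12 - 6*H) = -1 + (-12 + 6*H) = -13 + 6*H)
Z(133)*E(3) = -181*(-13 + 6*3) = -181*(-13 + 18) = -181*5 = -905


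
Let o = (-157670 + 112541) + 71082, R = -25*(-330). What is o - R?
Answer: 17703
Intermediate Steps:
R = 8250
o = 25953 (o = -45129 + 71082 = 25953)
o - R = 25953 - 1*8250 = 25953 - 8250 = 17703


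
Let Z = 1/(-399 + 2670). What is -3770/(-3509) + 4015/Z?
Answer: 1103285995/121 ≈ 9.1181e+6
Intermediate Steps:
Z = 1/2271 ≈ 0.00044033
-3770/(-3509) + 4015/Z = -3770/(-3509) + 4015/(1/2271) = -3770*(-1/3509) + 4015*2271 = 130/121 + 9118065 = 1103285995/121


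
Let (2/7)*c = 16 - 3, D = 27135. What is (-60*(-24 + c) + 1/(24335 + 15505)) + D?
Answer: 1029664801/39840 ≈ 25845.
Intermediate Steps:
c = 91/2 (c = 7*(16 - 3)/2 = (7/2)*13 = 91/2 ≈ 45.500)
(-60*(-24 + c) + 1/(24335 + 15505)) + D = (-60*(-24 + 91/2) + 1/(24335 + 15505)) + 27135 = (-60*43/2 + 1/39840) + 27135 = (-1290 + 1/39840) + 27135 = -51393599/39840 + 27135 = 1029664801/39840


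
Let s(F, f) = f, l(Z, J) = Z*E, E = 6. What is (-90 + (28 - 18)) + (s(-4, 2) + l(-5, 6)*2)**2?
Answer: 3284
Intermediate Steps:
l(Z, J) = 6*Z (l(Z, J) = Z*6 = 6*Z)
(-90 + (28 - 18)) + (s(-4, 2) + l(-5, 6)*2)**2 = (-90 + (28 - 18)) + (2 + (6*(-5))*2)**2 = (-90 + 10) + (2 - 30*2)**2 = -80 + (2 - 60)**2 = -80 + (-58)**2 = -80 + 3364 = 3284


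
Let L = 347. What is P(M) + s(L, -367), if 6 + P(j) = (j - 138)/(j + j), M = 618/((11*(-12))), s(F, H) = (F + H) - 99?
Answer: -22611/206 ≈ -109.76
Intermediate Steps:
s(F, H) = -99 + F + H
M = -103/22 (M = 618/(-132) = 618*(-1/132) = -103/22 ≈ -4.6818)
P(j) = -6 + (-138 + j)/(2*j) (P(j) = -6 + (j - 138)/(j + j) = -6 + (-138 + j)/((2*j)) = -6 + (-138 + j)*(1/(2*j)) = -6 + (-138 + j)/(2*j))
P(M) + s(L, -367) = (-11/2 - 69/(-103/22)) + (-99 + 347 - 367) = (-11/2 - 69*(-22/103)) - 119 = (-11/2 + 1518/103) - 119 = 1903/206 - 119 = -22611/206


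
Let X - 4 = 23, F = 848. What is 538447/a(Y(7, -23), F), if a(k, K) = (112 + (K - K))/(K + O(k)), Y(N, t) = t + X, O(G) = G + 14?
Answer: 33306793/8 ≈ 4.1633e+6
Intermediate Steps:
O(G) = 14 + G
X = 27 (X = 4 + 23 = 27)
Y(N, t) = 27 + t (Y(N, t) = t + 27 = 27 + t)
a(k, K) = 112/(14 + K + k) (a(k, K) = (112 + (K - K))/(K + (14 + k)) = (112 + 0)/(14 + K + k) = 112/(14 + K + k))
538447/a(Y(7, -23), F) = 538447/((112/(14 + 848 + (27 - 23)))) = 538447/((112/(14 + 848 + 4))) = 538447/((112/866)) = 538447/((112*(1/866))) = 538447/(56/433) = 538447*(433/56) = 33306793/8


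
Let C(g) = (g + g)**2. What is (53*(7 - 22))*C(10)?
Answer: -318000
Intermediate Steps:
C(g) = 4*g**2 (C(g) = (2*g)**2 = 4*g**2)
(53*(7 - 22))*C(10) = (53*(7 - 22))*(4*10**2) = (53*(-15))*(4*100) = -795*400 = -318000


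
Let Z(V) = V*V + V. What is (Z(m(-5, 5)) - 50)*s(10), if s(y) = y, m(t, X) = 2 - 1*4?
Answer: -480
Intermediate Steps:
m(t, X) = -2 (m(t, X) = 2 - 4 = -2)
Z(V) = V + V² (Z(V) = V² + V = V + V²)
(Z(m(-5, 5)) - 50)*s(10) = (-2*(1 - 2) - 50)*10 = (-2*(-1) - 50)*10 = (2 - 50)*10 = -48*10 = -480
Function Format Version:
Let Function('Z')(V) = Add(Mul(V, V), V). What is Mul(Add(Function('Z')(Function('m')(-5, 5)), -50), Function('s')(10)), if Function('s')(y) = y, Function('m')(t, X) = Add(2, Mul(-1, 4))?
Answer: -480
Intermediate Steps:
Function('m')(t, X) = -2 (Function('m')(t, X) = Add(2, -4) = -2)
Function('Z')(V) = Add(V, Pow(V, 2)) (Function('Z')(V) = Add(Pow(V, 2), V) = Add(V, Pow(V, 2)))
Mul(Add(Function('Z')(Function('m')(-5, 5)), -50), Function('s')(10)) = Mul(Add(Mul(-2, Add(1, -2)), -50), 10) = Mul(Add(Mul(-2, -1), -50), 10) = Mul(Add(2, -50), 10) = Mul(-48, 10) = -480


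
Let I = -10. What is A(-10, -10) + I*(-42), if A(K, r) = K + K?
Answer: 400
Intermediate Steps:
A(K, r) = 2*K
A(-10, -10) + I*(-42) = 2*(-10) - 10*(-42) = -20 + 420 = 400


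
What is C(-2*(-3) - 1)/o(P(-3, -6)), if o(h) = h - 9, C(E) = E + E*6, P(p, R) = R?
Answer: -7/3 ≈ -2.3333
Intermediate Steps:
C(E) = 7*E (C(E) = E + 6*E = 7*E)
o(h) = -9 + h
C(-2*(-3) - 1)/o(P(-3, -6)) = (7*(-2*(-3) - 1))/(-9 - 6) = (7*(6 - 1))/(-15) = (7*5)*(-1/15) = 35*(-1/15) = -7/3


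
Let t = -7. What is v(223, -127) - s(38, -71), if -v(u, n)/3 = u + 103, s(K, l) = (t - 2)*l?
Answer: -1617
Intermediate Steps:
s(K, l) = -9*l (s(K, l) = (-7 - 2)*l = -9*l)
v(u, n) = -309 - 3*u (v(u, n) = -3*(u + 103) = -3*(103 + u) = -309 - 3*u)
v(223, -127) - s(38, -71) = (-309 - 3*223) - (-9)*(-71) = (-309 - 669) - 1*639 = -978 - 639 = -1617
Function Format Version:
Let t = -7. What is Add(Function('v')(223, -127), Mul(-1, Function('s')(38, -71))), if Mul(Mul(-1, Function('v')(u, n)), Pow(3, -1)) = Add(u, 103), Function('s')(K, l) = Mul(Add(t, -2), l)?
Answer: -1617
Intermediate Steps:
Function('s')(K, l) = Mul(-9, l) (Function('s')(K, l) = Mul(Add(-7, -2), l) = Mul(-9, l))
Function('v')(u, n) = Add(-309, Mul(-3, u)) (Function('v')(u, n) = Mul(-3, Add(u, 103)) = Mul(-3, Add(103, u)) = Add(-309, Mul(-3, u)))
Add(Function('v')(223, -127), Mul(-1, Function('s')(38, -71))) = Add(Add(-309, Mul(-3, 223)), Mul(-1, Mul(-9, -71))) = Add(Add(-309, -669), Mul(-1, 639)) = Add(-978, -639) = -1617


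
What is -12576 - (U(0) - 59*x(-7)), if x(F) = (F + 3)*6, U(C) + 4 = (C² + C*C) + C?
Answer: -13988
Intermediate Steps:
U(C) = -4 + C + 2*C² (U(C) = -4 + ((C² + C*C) + C) = -4 + ((C² + C²) + C) = -4 + (2*C² + C) = -4 + (C + 2*C²) = -4 + C + 2*C²)
x(F) = 18 + 6*F (x(F) = (3 + F)*6 = 18 + 6*F)
-12576 - (U(0) - 59*x(-7)) = -12576 - ((-4 + 0 + 2*0²) - 59*(18 + 6*(-7))) = -12576 - ((-4 + 0 + 2*0) - 59*(18 - 42)) = -12576 - ((-4 + 0 + 0) - 59*(-24)) = -12576 - (-4 + 1416) = -12576 - 1*1412 = -12576 - 1412 = -13988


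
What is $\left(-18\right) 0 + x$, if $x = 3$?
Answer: $3$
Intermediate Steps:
$\left(-18\right) 0 + x = \left(-18\right) 0 + 3 = 0 + 3 = 3$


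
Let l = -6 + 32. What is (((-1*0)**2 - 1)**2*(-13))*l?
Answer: -338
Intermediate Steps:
l = 26
(((-1*0)**2 - 1)**2*(-13))*l = (((-1*0)**2 - 1)**2*(-13))*26 = ((0**2 - 1)**2*(-13))*26 = ((0 - 1)**2*(-13))*26 = ((-1)**2*(-13))*26 = (1*(-13))*26 = -13*26 = -338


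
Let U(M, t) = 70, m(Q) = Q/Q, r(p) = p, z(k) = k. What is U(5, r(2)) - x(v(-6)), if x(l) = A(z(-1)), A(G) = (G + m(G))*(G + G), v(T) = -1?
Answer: 70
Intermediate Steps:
m(Q) = 1
A(G) = 2*G*(1 + G) (A(G) = (G + 1)*(G + G) = (1 + G)*(2*G) = 2*G*(1 + G))
x(l) = 0 (x(l) = 2*(-1)*(1 - 1) = 2*(-1)*0 = 0)
U(5, r(2)) - x(v(-6)) = 70 - 1*0 = 70 + 0 = 70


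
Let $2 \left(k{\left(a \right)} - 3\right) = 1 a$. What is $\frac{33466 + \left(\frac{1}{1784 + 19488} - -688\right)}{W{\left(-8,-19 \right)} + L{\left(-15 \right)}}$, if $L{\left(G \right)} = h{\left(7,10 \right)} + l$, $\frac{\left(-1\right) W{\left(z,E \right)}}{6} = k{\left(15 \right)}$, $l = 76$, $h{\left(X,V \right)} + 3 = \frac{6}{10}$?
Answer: $\frac{3632619445}{1127416} \approx 3222.1$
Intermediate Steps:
$h{\left(X,V \right)} = - \frac{12}{5}$ ($h{\left(X,V \right)} = -3 + \frac{6}{10} = -3 + 6 \cdot \frac{1}{10} = -3 + \frac{3}{5} = - \frac{12}{5}$)
$k{\left(a \right)} = 3 + \frac{a}{2}$ ($k{\left(a \right)} = 3 + \frac{1 a}{2} = 3 + \frac{a}{2}$)
$W{\left(z,E \right)} = -63$ ($W{\left(z,E \right)} = - 6 \left(3 + \frac{1}{2} \cdot 15\right) = - 6 \left(3 + \frac{15}{2}\right) = \left(-6\right) \frac{21}{2} = -63$)
$L{\left(G \right)} = \frac{368}{5}$ ($L{\left(G \right)} = - \frac{12}{5} + 76 = \frac{368}{5}$)
$\frac{33466 + \left(\frac{1}{1784 + 19488} - -688\right)}{W{\left(-8,-19 \right)} + L{\left(-15 \right)}} = \frac{33466 + \left(\frac{1}{1784 + 19488} - -688\right)}{-63 + \frac{368}{5}} = \frac{33466 + \left(\frac{1}{21272} + 688\right)}{\frac{53}{5}} = \left(33466 + \left(\frac{1}{21272} + 688\right)\right) \frac{5}{53} = \left(33466 + \frac{14635137}{21272}\right) \frac{5}{53} = \frac{726523889}{21272} \cdot \frac{5}{53} = \frac{3632619445}{1127416}$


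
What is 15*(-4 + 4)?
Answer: 0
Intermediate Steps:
15*(-4 + 4) = 15*0 = 0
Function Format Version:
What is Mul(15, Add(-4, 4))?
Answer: 0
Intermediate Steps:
Mul(15, Add(-4, 4)) = Mul(15, 0) = 0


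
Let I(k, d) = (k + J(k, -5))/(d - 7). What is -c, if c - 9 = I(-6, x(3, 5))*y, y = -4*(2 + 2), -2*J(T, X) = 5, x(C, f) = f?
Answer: 59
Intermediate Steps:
J(T, X) = -5/2 (J(T, X) = -½*5 = -5/2)
y = -16 (y = -4*4 = -16)
I(k, d) = (-5/2 + k)/(-7 + d) (I(k, d) = (k - 5/2)/(d - 7) = (-5/2 + k)/(-7 + d))
c = -59 (c = 9 + ((-5/2 - 6)/(-7 + 5))*(-16) = 9 + (-17/2/(-2))*(-16) = 9 - ½*(-17/2)*(-16) = 9 + (17/4)*(-16) = 9 - 68 = -59)
-c = -1*(-59) = 59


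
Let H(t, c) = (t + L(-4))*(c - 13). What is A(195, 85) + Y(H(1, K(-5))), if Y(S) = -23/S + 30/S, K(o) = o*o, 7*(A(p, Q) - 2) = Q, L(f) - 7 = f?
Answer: 4801/336 ≈ 14.289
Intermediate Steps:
L(f) = 7 + f
A(p, Q) = 2 + Q/7
K(o) = o²
H(t, c) = (-13 + c)*(3 + t) (H(t, c) = (t + (7 - 4))*(c - 13) = (t + 3)*(-13 + c) = (3 + t)*(-13 + c) = (-13 + c)*(3 + t))
Y(S) = 7/S
A(195, 85) + Y(H(1, K(-5))) = (2 + (⅐)*85) + 7/(-39 - 13*1 + 3*(-5)² + (-5)²*1) = (2 + 85/7) + 7/(-39 - 13 + 3*25 + 25*1) = 99/7 + 7/(-39 - 13 + 75 + 25) = 99/7 + 7/48 = 4801/336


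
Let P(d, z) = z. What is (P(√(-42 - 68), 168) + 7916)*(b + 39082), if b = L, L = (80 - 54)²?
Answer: 321403672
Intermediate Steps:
L = 676 (L = 26² = 676)
b = 676
(P(√(-42 - 68), 168) + 7916)*(b + 39082) = (168 + 7916)*(676 + 39082) = 8084*39758 = 321403672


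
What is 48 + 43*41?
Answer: 1811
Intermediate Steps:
48 + 43*41 = 48 + 1763 = 1811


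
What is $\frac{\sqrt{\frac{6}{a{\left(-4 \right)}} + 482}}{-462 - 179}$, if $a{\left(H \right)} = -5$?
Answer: $- \frac{2 \sqrt{3005}}{3205} \approx -0.034208$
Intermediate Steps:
$\frac{\sqrt{\frac{6}{a{\left(-4 \right)}} + 482}}{-462 - 179} = \frac{\sqrt{\frac{6}{-5} + 482}}{-462 - 179} = \frac{\sqrt{6 \left(- \frac{1}{5}\right) + 482}}{-462 - 179} = \frac{\sqrt{- \frac{6}{5} + 482}}{-641} = \sqrt{\frac{2404}{5}} \left(- \frac{1}{641}\right) = \frac{2 \sqrt{3005}}{5} \left(- \frac{1}{641}\right) = - \frac{2 \sqrt{3005}}{3205}$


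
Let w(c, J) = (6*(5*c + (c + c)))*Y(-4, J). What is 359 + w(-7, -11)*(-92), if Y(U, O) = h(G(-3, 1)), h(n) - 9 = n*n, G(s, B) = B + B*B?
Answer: 351983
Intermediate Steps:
G(s, B) = B + B**2
h(n) = 9 + n**2 (h(n) = 9 + n*n = 9 + n**2)
Y(U, O) = 13 (Y(U, O) = 9 + (1*(1 + 1))**2 = 9 + (1*2)**2 = 9 + 2**2 = 9 + 4 = 13)
w(c, J) = 546*c (w(c, J) = (6*(5*c + (c + c)))*13 = (6*(5*c + 2*c))*13 = (6*(7*c))*13 = (42*c)*13 = 546*c)
359 + w(-7, -11)*(-92) = 359 + (546*(-7))*(-92) = 359 - 3822*(-92) = 359 + 351624 = 351983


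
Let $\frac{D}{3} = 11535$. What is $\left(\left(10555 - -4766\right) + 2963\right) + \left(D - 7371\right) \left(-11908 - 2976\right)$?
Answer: $-405332572$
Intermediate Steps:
$D = 34605$ ($D = 3 \cdot 11535 = 34605$)
$\left(\left(10555 - -4766\right) + 2963\right) + \left(D - 7371\right) \left(-11908 - 2976\right) = \left(\left(10555 - -4766\right) + 2963\right) + \left(34605 - 7371\right) \left(-11908 - 2976\right) = \left(\left(10555 + 4766\right) + 2963\right) + 27234 \left(-14884\right) = \left(15321 + 2963\right) - 405350856 = 18284 - 405350856 = -405332572$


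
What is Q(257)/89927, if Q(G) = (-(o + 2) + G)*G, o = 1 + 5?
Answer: 63993/89927 ≈ 0.71161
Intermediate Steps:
o = 6
Q(G) = G*(-8 + G) (Q(G) = (-(6 + 2) + G)*G = (-1*8 + G)*G = (-8 + G)*G = G*(-8 + G))
Q(257)/89927 = (257*(-8 + 257))/89927 = (257*249)*(1/89927) = 63993*(1/89927) = 63993/89927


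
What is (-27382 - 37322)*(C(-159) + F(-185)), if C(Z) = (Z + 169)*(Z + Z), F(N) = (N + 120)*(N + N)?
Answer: -1350372480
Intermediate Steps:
F(N) = 2*N*(120 + N) (F(N) = (120 + N)*(2*N) = 2*N*(120 + N))
C(Z) = 2*Z*(169 + Z) (C(Z) = (169 + Z)*(2*Z) = 2*Z*(169 + Z))
(-27382 - 37322)*(C(-159) + F(-185)) = (-27382 - 37322)*(2*(-159)*(169 - 159) + 2*(-185)*(120 - 185)) = -64704*(2*(-159)*10 + 2*(-185)*(-65)) = -64704*(-3180 + 24050) = -64704*20870 = -1350372480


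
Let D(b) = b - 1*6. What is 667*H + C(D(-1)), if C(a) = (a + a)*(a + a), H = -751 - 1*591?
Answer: -894918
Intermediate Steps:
D(b) = -6 + b (D(b) = b - 6 = -6 + b)
H = -1342 (H = -751 - 591 = -1342)
C(a) = 4*a² (C(a) = (2*a)*(2*a) = 4*a²)
667*H + C(D(-1)) = 667*(-1342) + 4*(-6 - 1)² = -895114 + 4*(-7)² = -895114 + 4*49 = -895114 + 196 = -894918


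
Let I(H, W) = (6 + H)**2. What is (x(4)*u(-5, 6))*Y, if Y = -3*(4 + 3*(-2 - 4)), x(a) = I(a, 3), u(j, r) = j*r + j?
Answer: -147000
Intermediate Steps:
u(j, r) = j + j*r
x(a) = (6 + a)**2
Y = 42 (Y = -3*(4 + 3*(-6)) = -3*(4 - 18) = -3*(-14) = 42)
(x(4)*u(-5, 6))*Y = ((6 + 4)**2*(-5*(1 + 6)))*42 = (10**2*(-5*7))*42 = (100*(-35))*42 = -3500*42 = -147000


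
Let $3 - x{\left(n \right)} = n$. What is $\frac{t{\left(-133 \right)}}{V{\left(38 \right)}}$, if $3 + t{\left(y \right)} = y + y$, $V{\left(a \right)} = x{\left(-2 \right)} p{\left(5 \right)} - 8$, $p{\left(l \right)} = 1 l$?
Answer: $- \frac{269}{17} \approx -15.824$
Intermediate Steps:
$x{\left(n \right)} = 3 - n$
$p{\left(l \right)} = l$
$V{\left(a \right)} = 17$ ($V{\left(a \right)} = \left(3 - -2\right) 5 - 8 = \left(3 + 2\right) 5 - 8 = 5 \cdot 5 - 8 = 25 - 8 = 17$)
$t{\left(y \right)} = -3 + 2 y$ ($t{\left(y \right)} = -3 + \left(y + y\right) = -3 + 2 y$)
$\frac{t{\left(-133 \right)}}{V{\left(38 \right)}} = \frac{-3 + 2 \left(-133\right)}{17} = \left(-3 - 266\right) \frac{1}{17} = \left(-269\right) \frac{1}{17} = - \frac{269}{17}$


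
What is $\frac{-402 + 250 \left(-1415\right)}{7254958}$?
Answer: $- \frac{177076}{3627479} \approx -0.048815$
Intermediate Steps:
$\frac{-402 + 250 \left(-1415\right)}{7254958} = \left(-402 - 353750\right) \frac{1}{7254958} = \left(-354152\right) \frac{1}{7254958} = - \frac{177076}{3627479}$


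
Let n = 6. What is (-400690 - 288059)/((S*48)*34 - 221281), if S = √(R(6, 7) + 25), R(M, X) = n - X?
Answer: 152407067469/48901358785 + 2248076736*√6/48901358785 ≈ 3.2292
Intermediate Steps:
R(M, X) = 6 - X
S = 2*√6 (S = √((6 - 1*7) + 25) = √((6 - 7) + 25) = √(-1 + 25) = √24 = 2*√6 ≈ 4.8990)
(-400690 - 288059)/((S*48)*34 - 221281) = (-400690 - 288059)/(((2*√6)*48)*34 - 221281) = -688749/((96*√6)*34 - 221281) = -688749/(3264*√6 - 221281) = -688749/(-221281 + 3264*√6)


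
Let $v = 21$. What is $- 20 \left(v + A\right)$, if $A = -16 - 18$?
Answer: $260$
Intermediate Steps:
$A = -34$ ($A = -16 - 18 = -34$)
$- 20 \left(v + A\right) = - 20 \left(21 - 34\right) = \left(-20\right) \left(-13\right) = 260$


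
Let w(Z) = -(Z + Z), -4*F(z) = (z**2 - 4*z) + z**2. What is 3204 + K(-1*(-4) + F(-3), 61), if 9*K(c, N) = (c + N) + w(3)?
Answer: 57775/18 ≈ 3209.7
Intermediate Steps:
F(z) = z - z**2/2 (F(z) = -((z**2 - 4*z) + z**2)/4 = -(-4*z + 2*z**2)/4 = z - z**2/2)
w(Z) = -2*Z
K(c, N) = -2/3 + N/9 + c/9 (K(c, N) = ((c + N) - 2*3)/9 = ((N + c) - 6)/9 = (-6 + N + c)/9 = -2/3 + N/9 + c/9)
3204 + K(-1*(-4) + F(-3), 61) = 3204 + (-2/3 + (1/9)*61 + (-1*(-4) + (1/2)*(-3)*(2 - 1*(-3)))/9) = 3204 + (-2/3 + 61/9 + (4 + (1/2)*(-3)*(2 + 3))/9) = 3204 + (-2/3 + 61/9 + (4 + (1/2)*(-3)*5)/9) = 3204 + (-2/3 + 61/9 + (4 - 15/2)/9) = 3204 + (-2/3 + 61/9 + (1/9)*(-7/2)) = 3204 + (-2/3 + 61/9 - 7/18) = 3204 + 103/18 = 57775/18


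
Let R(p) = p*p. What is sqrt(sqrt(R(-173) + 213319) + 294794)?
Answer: sqrt(294794 + 4*sqrt(15203)) ≈ 543.40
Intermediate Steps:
R(p) = p**2
sqrt(sqrt(R(-173) + 213319) + 294794) = sqrt(sqrt((-173)**2 + 213319) + 294794) = sqrt(sqrt(29929 + 213319) + 294794) = sqrt(sqrt(243248) + 294794) = sqrt(4*sqrt(15203) + 294794) = sqrt(294794 + 4*sqrt(15203))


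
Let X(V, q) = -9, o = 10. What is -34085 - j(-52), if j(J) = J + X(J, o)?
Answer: -34024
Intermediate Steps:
j(J) = -9 + J (j(J) = J - 9 = -9 + J)
-34085 - j(-52) = -34085 - (-9 - 52) = -34085 - 1*(-61) = -34085 + 61 = -34024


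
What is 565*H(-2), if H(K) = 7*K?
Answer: -7910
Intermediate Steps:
565*H(-2) = 565*(7*(-2)) = 565*(-14) = -7910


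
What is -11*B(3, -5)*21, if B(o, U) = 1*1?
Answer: -231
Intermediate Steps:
B(o, U) = 1
-11*B(3, -5)*21 = -11*1*21 = -11*21 = -231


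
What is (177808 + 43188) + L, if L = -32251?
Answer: 188745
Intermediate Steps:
(177808 + 43188) + L = (177808 + 43188) - 32251 = 220996 - 32251 = 188745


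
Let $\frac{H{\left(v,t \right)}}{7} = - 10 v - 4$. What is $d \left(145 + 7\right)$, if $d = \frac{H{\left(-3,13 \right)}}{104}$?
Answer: $266$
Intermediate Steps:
$H{\left(v,t \right)} = -28 - 70 v$ ($H{\left(v,t \right)} = 7 \left(- 10 v - 4\right) = 7 \left(-4 - 10 v\right) = -28 - 70 v$)
$d = \frac{7}{4}$ ($d = \frac{-28 - -210}{104} = \left(-28 + 210\right) \frac{1}{104} = 182 \cdot \frac{1}{104} = \frac{7}{4} \approx 1.75$)
$d \left(145 + 7\right) = \frac{7 \left(145 + 7\right)}{4} = \frac{7}{4} \cdot 152 = 266$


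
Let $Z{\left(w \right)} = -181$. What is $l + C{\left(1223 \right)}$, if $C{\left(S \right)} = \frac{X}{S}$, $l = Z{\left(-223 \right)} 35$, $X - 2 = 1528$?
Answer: $- \frac{7746175}{1223} \approx -6333.8$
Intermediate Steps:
$X = 1530$ ($X = 2 + 1528 = 1530$)
$l = -6335$ ($l = \left(-181\right) 35 = -6335$)
$C{\left(S \right)} = \frac{1530}{S}$
$l + C{\left(1223 \right)} = -6335 + \frac{1530}{1223} = - \frac{7746175}{1223}$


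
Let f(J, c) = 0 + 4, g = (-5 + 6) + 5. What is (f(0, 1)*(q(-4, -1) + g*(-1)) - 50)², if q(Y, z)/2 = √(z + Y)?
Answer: 5156 - 1184*I*√5 ≈ 5156.0 - 2647.5*I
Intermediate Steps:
g = 6 (g = 1 + 5 = 6)
f(J, c) = 4
q(Y, z) = 2*√(Y + z) (q(Y, z) = 2*√(z + Y) = 2*√(Y + z))
(f(0, 1)*(q(-4, -1) + g*(-1)) - 50)² = (4*(2*√(-4 - 1) + 6*(-1)) - 50)² = (4*(2*√(-5) - 6) - 50)² = (4*(2*(I*√5) - 6) - 50)² = (4*(2*I*√5 - 6) - 50)² = (4*(-6 + 2*I*√5) - 50)² = ((-24 + 8*I*√5) - 50)² = (-74 + 8*I*√5)²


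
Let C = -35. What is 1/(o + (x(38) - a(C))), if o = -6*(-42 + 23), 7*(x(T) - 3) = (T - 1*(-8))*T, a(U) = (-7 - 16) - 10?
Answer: 7/2798 ≈ 0.0025018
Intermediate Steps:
a(U) = -33 (a(U) = -23 - 10 = -33)
x(T) = 3 + T*(8 + T)/7 (x(T) = 3 + ((T - 1*(-8))*T)/7 = 3 + ((T + 8)*T)/7 = 3 + ((8 + T)*T)/7 = 3 + (T*(8 + T))/7 = 3 + T*(8 + T)/7)
o = 114 (o = -6*(-19) = 114)
1/(o + (x(38) - a(C))) = 1/(114 + ((3 + (1/7)*38**2 + (8/7)*38) - 1*(-33))) = 1/(114 + ((3 + (1/7)*1444 + 304/7) + 33)) = 1/(114 + ((3 + 1444/7 + 304/7) + 33)) = 1/(114 + (1769/7 + 33)) = 1/(114 + 2000/7) = 1/(2798/7) = 7/2798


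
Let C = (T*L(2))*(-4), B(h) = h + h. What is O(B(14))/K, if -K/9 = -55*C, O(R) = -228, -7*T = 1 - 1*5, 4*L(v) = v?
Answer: 133/330 ≈ 0.40303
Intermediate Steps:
L(v) = v/4
B(h) = 2*h
T = 4/7 (T = -(1 - 1*5)/7 = -(1 - 5)/7 = -⅐*(-4) = 4/7 ≈ 0.57143)
C = -8/7 (C = (4*((¼)*2)/7)*(-4) = ((4/7)*(½))*(-4) = (2/7)*(-4) = -8/7 ≈ -1.1429)
K = -3960/7 (K = -(-495)*(-8)/7 = -9*440/7 = -3960/7 ≈ -565.71)
O(B(14))/K = -228/(-3960/7) = -228*(-7/3960) = 133/330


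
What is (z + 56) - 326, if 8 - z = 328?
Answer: -590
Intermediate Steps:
z = -320 (z = 8 - 1*328 = 8 - 328 = -320)
(z + 56) - 326 = (-320 + 56) - 326 = -264 - 326 = -590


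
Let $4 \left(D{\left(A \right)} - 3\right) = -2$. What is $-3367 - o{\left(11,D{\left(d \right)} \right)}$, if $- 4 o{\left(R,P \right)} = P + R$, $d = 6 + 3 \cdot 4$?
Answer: $- \frac{26909}{8} \approx -3363.6$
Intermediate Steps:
$d = 18$ ($d = 6 + 12 = 18$)
$D{\left(A \right)} = \frac{5}{2}$ ($D{\left(A \right)} = 3 + \frac{1}{4} \left(-2\right) = 3 - \frac{1}{2} = \frac{5}{2}$)
$o{\left(R,P \right)} = - \frac{P}{4} - \frac{R}{4}$ ($o{\left(R,P \right)} = - \frac{P + R}{4} = - \frac{P}{4} - \frac{R}{4}$)
$-3367 - o{\left(11,D{\left(d \right)} \right)} = -3367 - \left(\left(- \frac{1}{4}\right) \frac{5}{2} - \frac{11}{4}\right) = -3367 - \left(- \frac{5}{8} - \frac{11}{4}\right) = -3367 - - \frac{27}{8} = -3367 + \frac{27}{8} = - \frac{26909}{8}$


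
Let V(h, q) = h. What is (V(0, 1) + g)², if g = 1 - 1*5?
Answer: 16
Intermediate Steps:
g = -4 (g = 1 - 5 = -4)
(V(0, 1) + g)² = (0 - 4)² = (-4)² = 16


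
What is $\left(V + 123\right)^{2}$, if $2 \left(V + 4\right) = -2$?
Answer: $13924$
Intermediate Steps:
$V = -5$ ($V = -4 + \frac{1}{2} \left(-2\right) = -4 - 1 = -5$)
$\left(V + 123\right)^{2} = \left(-5 + 123\right)^{2} = 118^{2} = 13924$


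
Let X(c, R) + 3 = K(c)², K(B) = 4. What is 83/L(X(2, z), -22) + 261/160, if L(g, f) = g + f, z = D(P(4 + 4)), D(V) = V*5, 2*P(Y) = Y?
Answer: -10931/1440 ≈ -7.5910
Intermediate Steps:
P(Y) = Y/2
D(V) = 5*V
z = 20 (z = 5*((4 + 4)/2) = 5*((½)*8) = 5*4 = 20)
X(c, R) = 13 (X(c, R) = -3 + 4² = -3 + 16 = 13)
L(g, f) = f + g
83/L(X(2, z), -22) + 261/160 = 83/(-22 + 13) + 261/160 = 83/(-9) + 261*(1/160) = 83*(-⅑) + 261/160 = -83/9 + 261/160 = -10931/1440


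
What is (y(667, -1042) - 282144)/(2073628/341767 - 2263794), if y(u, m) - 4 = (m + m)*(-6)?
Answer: 46076343406/386844005185 ≈ 0.11911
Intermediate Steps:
y(u, m) = 4 - 12*m (y(u, m) = 4 + (m + m)*(-6) = 4 + (2*m)*(-6) = 4 - 12*m)
(y(667, -1042) - 282144)/(2073628/341767 - 2263794) = ((4 - 12*(-1042)) - 282144)/(2073628/341767 - 2263794) = ((4 + 12504) - 282144)/(2073628*(1/341767) - 2263794) = (12508 - 282144)/(2073628/341767 - 2263794) = -269636/(-773688010370/341767) = -269636*(-341767/773688010370) = 46076343406/386844005185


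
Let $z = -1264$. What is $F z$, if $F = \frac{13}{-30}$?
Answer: $\frac{8216}{15} \approx 547.73$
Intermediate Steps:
$F = - \frac{13}{30}$ ($F = 13 \left(- \frac{1}{30}\right) = - \frac{13}{30} \approx -0.43333$)
$F z = \left(- \frac{13}{30}\right) \left(-1264\right) = \frac{8216}{15}$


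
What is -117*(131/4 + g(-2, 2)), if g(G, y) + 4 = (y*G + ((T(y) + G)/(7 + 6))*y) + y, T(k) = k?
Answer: -12519/4 ≈ -3129.8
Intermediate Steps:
g(G, y) = -4 + y + G*y + y*(G/13 + y/13) (g(G, y) = -4 + ((y*G + ((y + G)/(7 + 6))*y) + y) = -4 + ((G*y + ((G + y)/13)*y) + y) = -4 + ((G*y + ((G + y)*(1/13))*y) + y) = -4 + ((G*y + (G/13 + y/13)*y) + y) = -4 + ((G*y + y*(G/13 + y/13)) + y) = -4 + (y + G*y + y*(G/13 + y/13)) = -4 + y + G*y + y*(G/13 + y/13))
-117*(131/4 + g(-2, 2)) = -117*(131/4 + (-4 + 2 + (1/13)*2² + (14/13)*(-2)*2)) = -117*(131*(¼) + (-4 + 2 + (1/13)*4 - 56/13)) = -117*(131/4 + (-4 + 2 + 4/13 - 56/13)) = -117*(131/4 - 6) = -117*107/4 = -12519/4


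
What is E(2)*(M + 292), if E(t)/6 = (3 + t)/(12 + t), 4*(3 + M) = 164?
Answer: 4950/7 ≈ 707.14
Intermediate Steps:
M = 38 (M = -3 + (1/4)*164 = -3 + 41 = 38)
E(t) = 6*(3 + t)/(12 + t) (E(t) = 6*((3 + t)/(12 + t)) = 6*(3 + t)/(12 + t))
E(2)*(M + 292) = (6*(3 + 2)/(12 + 2))*(38 + 292) = (6*5/14)*330 = (6*(1/14)*5)*330 = (15/7)*330 = 4950/7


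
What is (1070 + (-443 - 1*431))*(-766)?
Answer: -150136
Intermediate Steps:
(1070 + (-443 - 1*431))*(-766) = (1070 + (-443 - 431))*(-766) = (1070 - 874)*(-766) = 196*(-766) = -150136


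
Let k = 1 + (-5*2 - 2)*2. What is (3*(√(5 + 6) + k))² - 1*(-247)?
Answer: 5107 - 414*√11 ≈ 3733.9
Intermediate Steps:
k = -23 (k = 1 + (-10 - 2)*2 = 1 - 12*2 = 1 - 24 = -23)
(3*(√(5 + 6) + k))² - 1*(-247) = (3*(√(5 + 6) - 23))² - 1*(-247) = (3*(√11 - 23))² + 247 = (3*(-23 + √11))² + 247 = (-69 + 3*√11)² + 247 = 247 + (-69 + 3*√11)²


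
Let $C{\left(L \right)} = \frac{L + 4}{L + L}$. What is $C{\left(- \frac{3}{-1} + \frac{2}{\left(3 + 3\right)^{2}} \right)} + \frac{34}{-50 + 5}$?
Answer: $\frac{79}{198} \approx 0.39899$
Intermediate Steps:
$C{\left(L \right)} = \frac{4 + L}{2 L}$
$C{\left(- \frac{3}{-1} + \frac{2}{\left(3 + 3\right)^{2}} \right)} + \frac{34}{-50 + 5} = \frac{4 + \left(- \frac{3}{-1} + \frac{2}{\left(3 + 3\right)^{2}}\right)}{2 \left(- \frac{3}{-1} + \frac{2}{\left(3 + 3\right)^{2}}\right)} + \frac{34}{-50 + 5} = \frac{4 + \left(\left(-3\right) \left(-1\right) + \frac{2}{6^{2}}\right)}{2 \left(\left(-3\right) \left(-1\right) + \frac{2}{6^{2}}\right)} + \frac{34}{-45} = \frac{4 + \left(3 + \frac{2}{36}\right)}{2 \left(3 + \frac{2}{36}\right)} + 34 \left(- \frac{1}{45}\right) = \frac{4 + \left(3 + 2 \cdot \frac{1}{36}\right)}{2 \left(3 + 2 \cdot \frac{1}{36}\right)} - \frac{34}{45} = \frac{4 + \left(3 + \frac{1}{18}\right)}{2 \left(3 + \frac{1}{18}\right)} - \frac{34}{45} = \frac{4 + \frac{55}{18}}{2 \cdot \frac{55}{18}} - \frac{34}{45} = \frac{1}{2} \cdot \frac{18}{55} \cdot \frac{127}{18} - \frac{34}{45} = \frac{127}{110} - \frac{34}{45} = \frac{79}{198}$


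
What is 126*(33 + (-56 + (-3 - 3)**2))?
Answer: 1638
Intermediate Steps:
126*(33 + (-56 + (-3 - 3)**2)) = 126*(33 + (-56 + (-6)**2)) = 126*(33 + (-56 + 36)) = 126*(33 - 20) = 126*13 = 1638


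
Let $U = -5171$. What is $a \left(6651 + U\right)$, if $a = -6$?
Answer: $-8880$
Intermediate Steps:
$a \left(6651 + U\right) = - 6 \left(6651 - 5171\right) = \left(-6\right) 1480 = -8880$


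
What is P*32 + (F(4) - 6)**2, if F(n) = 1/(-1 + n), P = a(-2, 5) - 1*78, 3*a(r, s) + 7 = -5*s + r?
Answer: -25439/9 ≈ -2826.6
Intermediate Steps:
a(r, s) = -7/3 - 5*s/3 + r/3 (a(r, s) = -7/3 + (-5*s + r)/3 = -7/3 + (r - 5*s)/3 = -7/3 + (-5*s/3 + r/3) = -7/3 - 5*s/3 + r/3)
P = -268/3 (P = (-7/3 - 5/3*5 + (1/3)*(-2)) - 1*78 = (-7/3 - 25/3 - 2/3) - 78 = -34/3 - 78 = -268/3 ≈ -89.333)
P*32 + (F(4) - 6)**2 = -268/3*32 + (1/(-1 + 4) - 6)**2 = -8576/3 + (1/3 - 6)**2 = -8576/3 + (-17/3)**2 = -8576/3 + 289/9 = -25439/9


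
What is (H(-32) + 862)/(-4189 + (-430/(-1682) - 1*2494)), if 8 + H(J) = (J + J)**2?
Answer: -693825/936698 ≈ -0.74071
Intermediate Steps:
H(J) = -8 + 4*J**2 (H(J) = -8 + (J + J)**2 = -8 + (2*J)**2 = -8 + 4*J**2)
(H(-32) + 862)/(-4189 + (-430/(-1682) - 1*2494)) = ((-8 + 4*(-32)**2) + 862)/(-4189 + (-430/(-1682) - 1*2494)) = ((-8 + 4*1024) + 862)/(-4189 + (-430*(-1/1682) - 2494)) = ((-8 + 4096) + 862)/(-4189 + (215/841 - 2494)) = (4088 + 862)/(-4189 - 2097239/841) = 4950/(-5620188/841) = 4950*(-841/5620188) = -693825/936698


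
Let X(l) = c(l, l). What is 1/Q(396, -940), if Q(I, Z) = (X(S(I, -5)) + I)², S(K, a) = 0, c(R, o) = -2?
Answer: 1/155236 ≈ 6.4418e-6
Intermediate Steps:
X(l) = -2
Q(I, Z) = (-2 + I)²
1/Q(396, -940) = 1/((-2 + 396)²) = 1/(394²) = 1/155236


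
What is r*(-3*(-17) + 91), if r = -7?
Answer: -994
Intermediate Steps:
r*(-3*(-17) + 91) = -7*(-3*(-17) + 91) = -7*(51 + 91) = -7*142 = -994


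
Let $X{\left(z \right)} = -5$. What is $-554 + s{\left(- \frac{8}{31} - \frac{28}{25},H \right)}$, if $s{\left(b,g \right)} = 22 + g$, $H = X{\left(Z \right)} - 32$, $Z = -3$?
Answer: $-569$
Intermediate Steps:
$H = -37$ ($H = -5 - 32 = -37$)
$-554 + s{\left(- \frac{8}{31} - \frac{28}{25},H \right)} = -554 + \left(22 - 37\right) = -554 - 15 = -569$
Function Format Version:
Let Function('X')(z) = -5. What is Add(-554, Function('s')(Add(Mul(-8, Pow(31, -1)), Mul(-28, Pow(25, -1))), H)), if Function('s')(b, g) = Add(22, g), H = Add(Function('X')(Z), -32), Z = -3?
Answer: -569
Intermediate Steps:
H = -37 (H = Add(-5, -32) = -37)
Add(-554, Function('s')(Add(Mul(-8, Pow(31, -1)), Mul(-28, Pow(25, -1))), H)) = Add(-554, Add(22, -37)) = Add(-554, -15) = -569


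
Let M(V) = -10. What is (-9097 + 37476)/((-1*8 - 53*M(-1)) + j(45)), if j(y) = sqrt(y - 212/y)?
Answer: 666622710/12259967 - 595959*sqrt(185)/12259967 ≈ 53.713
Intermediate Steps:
(-9097 + 37476)/((-1*8 - 53*M(-1)) + j(45)) = (-9097 + 37476)/((-1*8 - 53*(-10)) + sqrt(45 - 212/45)) = 28379/((-8 + 530) + sqrt(45 - 212*1/45)) = 28379/(522 + sqrt(45 - 212/45)) = 28379/(522 + sqrt(1813/45)) = 28379/(522 + 7*sqrt(185)/15)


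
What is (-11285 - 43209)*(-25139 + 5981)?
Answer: 1043996052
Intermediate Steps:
(-11285 - 43209)*(-25139 + 5981) = -54494*(-19158) = 1043996052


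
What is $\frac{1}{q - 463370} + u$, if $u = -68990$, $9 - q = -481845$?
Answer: $- \frac{1275211159}{18484} \approx -68990.0$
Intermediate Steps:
$q = 481854$ ($q = 9 - -481845 = 9 + 481845 = 481854$)
$\frac{1}{q - 463370} + u = \frac{1}{481854 - 463370} - 68990 = \frac{1}{18484} - 68990 = - \frac{1275211159}{18484}$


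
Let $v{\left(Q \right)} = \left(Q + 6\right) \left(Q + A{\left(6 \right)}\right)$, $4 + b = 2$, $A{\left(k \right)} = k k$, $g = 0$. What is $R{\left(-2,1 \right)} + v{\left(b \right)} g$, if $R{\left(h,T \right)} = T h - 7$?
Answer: $-9$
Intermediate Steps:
$A{\left(k \right)} = k^{2}$
$R{\left(h,T \right)} = -7 + T h$
$b = -2$ ($b = -4 + 2 = -2$)
$v{\left(Q \right)} = \left(6 + Q\right) \left(36 + Q\right)$ ($v{\left(Q \right)} = \left(Q + 6\right) \left(Q + 6^{2}\right) = \left(6 + Q\right) \left(Q + 36\right) = \left(6 + Q\right) \left(36 + Q\right)$)
$R{\left(-2,1 \right)} + v{\left(b \right)} g = \left(-7 + 1 \left(-2\right)\right) + \left(216 + \left(-2\right)^{2} + 42 \left(-2\right)\right) 0 = \left(-7 - 2\right) + \left(216 + 4 - 84\right) 0 = -9 + 136 \cdot 0 = -9 + 0 = -9$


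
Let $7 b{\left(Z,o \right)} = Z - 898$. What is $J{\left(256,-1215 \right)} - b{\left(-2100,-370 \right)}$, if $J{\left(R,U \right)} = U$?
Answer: $- \frac{5507}{7} \approx -786.71$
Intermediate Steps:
$b{\left(Z,o \right)} = - \frac{898}{7} + \frac{Z}{7}$ ($b{\left(Z,o \right)} = \frac{Z - 898}{7} = \frac{-898 + Z}{7} = - \frac{898}{7} + \frac{Z}{7}$)
$J{\left(256,-1215 \right)} - b{\left(-2100,-370 \right)} = -1215 - \left(- \frac{898}{7} + \frac{1}{7} \left(-2100\right)\right) = -1215 - \left(- \frac{898}{7} - 300\right) = -1215 - - \frac{2998}{7} = -1215 + \frac{2998}{7} = - \frac{5507}{7}$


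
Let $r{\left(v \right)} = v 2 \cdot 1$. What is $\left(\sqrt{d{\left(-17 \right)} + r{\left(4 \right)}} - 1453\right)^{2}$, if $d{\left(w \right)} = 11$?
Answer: $\left(1453 - \sqrt{19}\right)^{2} \approx 2.0986 \cdot 10^{6}$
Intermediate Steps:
$r{\left(v \right)} = 2 v$ ($r{\left(v \right)} = 2 v 1 = 2 v$)
$\left(\sqrt{d{\left(-17 \right)} + r{\left(4 \right)}} - 1453\right)^{2} = \left(\sqrt{11 + 2 \cdot 4} - 1453\right)^{2} = \left(\sqrt{11 + 8} - 1453\right)^{2} = \left(\sqrt{19} - 1453\right)^{2} = \left(-1453 + \sqrt{19}\right)^{2}$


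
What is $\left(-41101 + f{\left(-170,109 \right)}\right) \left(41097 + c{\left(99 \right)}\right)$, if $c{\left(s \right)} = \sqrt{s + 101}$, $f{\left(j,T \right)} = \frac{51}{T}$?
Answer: $- \frac{184112833926}{109} - \frac{44799580 \sqrt{2}}{109} \approx -1.6897 \cdot 10^{9}$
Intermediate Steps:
$c{\left(s \right)} = \sqrt{101 + s}$
$\left(-41101 + f{\left(-170,109 \right)}\right) \left(41097 + c{\left(99 \right)}\right) = \left(-41101 + \frac{51}{109}\right) \left(41097 + \sqrt{101 + 99}\right) = \left(-41101 + 51 \cdot \frac{1}{109}\right) \left(41097 + \sqrt{200}\right) = \left(-41101 + \frac{51}{109}\right) \left(41097 + 10 \sqrt{2}\right) = - \frac{4479958 \left(41097 + 10 \sqrt{2}\right)}{109} = - \frac{184112833926}{109} - \frac{44799580 \sqrt{2}}{109}$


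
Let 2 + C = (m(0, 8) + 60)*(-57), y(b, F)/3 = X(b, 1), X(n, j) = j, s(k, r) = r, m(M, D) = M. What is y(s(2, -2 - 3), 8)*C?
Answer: -10266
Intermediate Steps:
y(b, F) = 3 (y(b, F) = 3*1 = 3)
C = -3422 (C = -2 + (0 + 60)*(-57) = -2 + 60*(-57) = -2 - 3420 = -3422)
y(s(2, -2 - 3), 8)*C = 3*(-3422) = -10266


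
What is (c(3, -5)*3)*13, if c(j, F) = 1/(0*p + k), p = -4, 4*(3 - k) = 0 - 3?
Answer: 52/5 ≈ 10.400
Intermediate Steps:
k = 15/4 (k = 3 - (0 - 3)/4 = 3 - ¼*(-3) = 3 + ¾ = 15/4 ≈ 3.7500)
c(j, F) = 4/15 (c(j, F) = 1/(0*(-4) + 15/4) = 1/(0 + 15/4) = 1/(15/4) = 4/15)
(c(3, -5)*3)*13 = ((4/15)*3)*13 = (⅘)*13 = 52/5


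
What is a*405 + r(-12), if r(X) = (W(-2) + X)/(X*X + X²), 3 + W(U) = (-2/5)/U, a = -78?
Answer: -22744837/720 ≈ -31590.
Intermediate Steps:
W(U) = -3 - 2/(5*U) (W(U) = -3 + (-2/5)/U = -3 + (-2*⅕)/U = -3 - 2/(5*U))
r(X) = (-14/5 + X)/(2*X²) (r(X) = ((-3 - ⅖/(-2)) + X)/(X*X + X²) = ((-3 - ⅖*(-½)) + X)/(X² + X²) = ((-3 + ⅕) + X)/((2*X²)) = (-14/5 + X)*(1/(2*X²)) = (-14/5 + X)/(2*X²))
a*405 + r(-12) = -78*405 + (⅒)*(-14 + 5*(-12))/(-12)² = -31590 + (⅒)*(1/144)*(-14 - 60) = -31590 + (⅒)*(1/144)*(-74) = -31590 - 37/720 = -22744837/720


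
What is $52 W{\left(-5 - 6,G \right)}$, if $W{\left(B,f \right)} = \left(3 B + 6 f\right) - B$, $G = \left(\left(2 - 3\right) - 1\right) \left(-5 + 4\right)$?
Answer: $-520$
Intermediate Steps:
$G = 2$ ($G = \left(\left(2 - 3\right) - 1\right) \left(-1\right) = \left(-1 - 1\right) \left(-1\right) = \left(-2\right) \left(-1\right) = 2$)
$W{\left(B,f \right)} = 2 B + 6 f$
$52 W{\left(-5 - 6,G \right)} = 52 \left(2 \left(-5 - 6\right) + 6 \cdot 2\right) = 52 \left(2 \left(-5 - 6\right) + 12\right) = 52 \left(2 \left(-11\right) + 12\right) = 52 \left(-22 + 12\right) = 52 \left(-10\right) = -520$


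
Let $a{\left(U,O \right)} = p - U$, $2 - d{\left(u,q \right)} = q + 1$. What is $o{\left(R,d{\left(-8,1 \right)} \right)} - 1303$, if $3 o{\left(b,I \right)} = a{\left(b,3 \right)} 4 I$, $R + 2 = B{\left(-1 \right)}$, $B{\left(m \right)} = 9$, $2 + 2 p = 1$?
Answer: $-1303$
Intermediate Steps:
$p = - \frac{1}{2}$ ($p = -1 + \frac{1}{2} \cdot 1 = -1 + \frac{1}{2} = - \frac{1}{2} \approx -0.5$)
$d{\left(u,q \right)} = 1 - q$ ($d{\left(u,q \right)} = 2 - \left(q + 1\right) = 2 - \left(1 + q\right) = 1 - q$)
$R = 7$ ($R = -2 + 9 = 7$)
$a{\left(U,O \right)} = - \frac{1}{2} - U$
$o{\left(b,I \right)} = \frac{I \left(-2 - 4 b\right)}{3}$ ($o{\left(b,I \right)} = \frac{\left(- \frac{1}{2} - b\right) 4 I}{3} = \frac{\left(-2 - 4 b\right) I}{3} = \frac{I \left(-2 - 4 b\right)}{3}$)
$o{\left(R,d{\left(-8,1 \right)} \right)} - 1303 = - \frac{2 \left(1 - 1\right) \left(1 + 2 \cdot 7\right)}{3} - 1303 = - \frac{2 \left(1 - 1\right) \left(1 + 14\right)}{3} - 1303 = \left(- \frac{2}{3}\right) 0 \cdot 15 - 1303 = 0 - 1303 = -1303$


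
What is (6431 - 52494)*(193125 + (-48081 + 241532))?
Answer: -17806850288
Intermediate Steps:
(6431 - 52494)*(193125 + (-48081 + 241532)) = -46063*(193125 + 193451) = -46063*386576 = -17806850288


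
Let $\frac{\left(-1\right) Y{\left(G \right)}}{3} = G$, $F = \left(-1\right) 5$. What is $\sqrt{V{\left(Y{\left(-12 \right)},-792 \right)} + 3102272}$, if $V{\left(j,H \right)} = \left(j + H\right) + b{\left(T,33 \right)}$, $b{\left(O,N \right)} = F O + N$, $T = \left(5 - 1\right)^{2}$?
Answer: $\sqrt{3101469} \approx 1761.1$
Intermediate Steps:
$F = -5$
$Y{\left(G \right)} = - 3 G$
$T = 16$ ($T = 4^{2} = 16$)
$b{\left(O,N \right)} = N - 5 O$ ($b{\left(O,N \right)} = - 5 O + N = N - 5 O$)
$V{\left(j,H \right)} = -47 + H + j$ ($V{\left(j,H \right)} = \left(j + H\right) + \left(33 - 80\right) = \left(H + j\right) + \left(33 - 80\right) = \left(H + j\right) - 47 = -47 + H + j$)
$\sqrt{V{\left(Y{\left(-12 \right)},-792 \right)} + 3102272} = \sqrt{\left(-47 - 792 - -36\right) + 3102272} = \sqrt{\left(-47 - 792 + 36\right) + 3102272} = \sqrt{-803 + 3102272} = \sqrt{3101469}$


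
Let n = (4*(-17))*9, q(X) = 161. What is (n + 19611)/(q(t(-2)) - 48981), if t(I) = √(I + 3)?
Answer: -18999/48820 ≈ -0.38916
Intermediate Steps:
t(I) = √(3 + I)
n = -612 (n = -68*9 = -612)
(n + 19611)/(q(t(-2)) - 48981) = (-612 + 19611)/(161 - 48981) = 18999/(-48820) = 18999*(-1/48820) = -18999/48820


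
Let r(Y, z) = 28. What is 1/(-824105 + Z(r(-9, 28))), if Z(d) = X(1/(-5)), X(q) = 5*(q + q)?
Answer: -1/824107 ≈ -1.2134e-6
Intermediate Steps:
X(q) = 10*q (X(q) = 5*(2*q) = 10*q)
Z(d) = -2 (Z(d) = 10/(-5) = 10*(-⅕) = -2)
1/(-824105 + Z(r(-9, 28))) = 1/(-824105 - 2) = 1/(-824107) = -1/824107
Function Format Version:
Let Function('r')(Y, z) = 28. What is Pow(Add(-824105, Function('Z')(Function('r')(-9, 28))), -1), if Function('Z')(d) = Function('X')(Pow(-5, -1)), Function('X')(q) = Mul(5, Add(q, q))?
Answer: Rational(-1, 824107) ≈ -1.2134e-6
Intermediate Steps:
Function('X')(q) = Mul(10, q) (Function('X')(q) = Mul(5, Mul(2, q)) = Mul(10, q))
Function('Z')(d) = -2 (Function('Z')(d) = Mul(10, Pow(-5, -1)) = Mul(10, Rational(-1, 5)) = -2)
Pow(Add(-824105, Function('Z')(Function('r')(-9, 28))), -1) = Pow(Add(-824105, -2), -1) = Pow(-824107, -1) = Rational(-1, 824107)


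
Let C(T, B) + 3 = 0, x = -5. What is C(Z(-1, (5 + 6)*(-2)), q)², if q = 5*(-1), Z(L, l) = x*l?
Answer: 9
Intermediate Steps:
Z(L, l) = -5*l
q = -5
C(T, B) = -3 (C(T, B) = -3 + 0 = -3)
C(Z(-1, (5 + 6)*(-2)), q)² = (-3)² = 9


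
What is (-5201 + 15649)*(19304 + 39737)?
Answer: 616860368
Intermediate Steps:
(-5201 + 15649)*(19304 + 39737) = 10448*59041 = 616860368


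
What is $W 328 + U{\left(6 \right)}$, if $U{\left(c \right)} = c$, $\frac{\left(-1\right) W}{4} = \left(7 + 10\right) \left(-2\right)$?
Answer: $44614$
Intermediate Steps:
$W = 136$ ($W = - 4 \left(7 + 10\right) \left(-2\right) = - 4 \cdot 17 \left(-2\right) = \left(-4\right) \left(-34\right) = 136$)
$W 328 + U{\left(6 \right)} = 136 \cdot 328 + 6 = 44608 + 6 = 44614$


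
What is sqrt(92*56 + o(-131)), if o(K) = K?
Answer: sqrt(5021) ≈ 70.859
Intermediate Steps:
sqrt(92*56 + o(-131)) = sqrt(92*56 - 131) = sqrt(5152 - 131) = sqrt(5021)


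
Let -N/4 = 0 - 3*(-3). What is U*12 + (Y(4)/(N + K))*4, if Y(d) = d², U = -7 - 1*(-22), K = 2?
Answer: 3028/17 ≈ 178.12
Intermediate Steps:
N = -36 (N = -4*(0 - 3*(-3)) = -4*(0 + 9) = -4*9 = -36)
U = 15 (U = -7 + 22 = 15)
U*12 + (Y(4)/(N + K))*4 = 15*12 + (4²/(-36 + 2))*4 = 180 + (16/(-34))*4 = 180 + (16*(-1/34))*4 = 180 - 8/17*4 = 180 - 32/17 = 3028/17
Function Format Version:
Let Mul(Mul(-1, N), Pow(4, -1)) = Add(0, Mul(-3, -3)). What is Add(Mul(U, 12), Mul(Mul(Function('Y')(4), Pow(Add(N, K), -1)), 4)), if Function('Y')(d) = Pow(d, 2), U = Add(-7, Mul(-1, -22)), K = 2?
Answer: Rational(3028, 17) ≈ 178.12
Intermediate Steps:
N = -36 (N = Mul(-4, Add(0, Mul(-3, -3))) = Mul(-4, Add(0, 9)) = Mul(-4, 9) = -36)
U = 15 (U = Add(-7, 22) = 15)
Add(Mul(U, 12), Mul(Mul(Function('Y')(4), Pow(Add(N, K), -1)), 4)) = Add(Mul(15, 12), Mul(Mul(Pow(4, 2), Pow(Add(-36, 2), -1)), 4)) = Add(180, Mul(Mul(16, Pow(-34, -1)), 4)) = Add(180, Mul(Mul(16, Rational(-1, 34)), 4)) = Add(180, Mul(Rational(-8, 17), 4)) = Add(180, Rational(-32, 17)) = Rational(3028, 17)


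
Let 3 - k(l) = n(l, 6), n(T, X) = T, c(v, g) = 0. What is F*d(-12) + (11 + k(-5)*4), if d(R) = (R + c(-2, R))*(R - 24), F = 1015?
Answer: 438523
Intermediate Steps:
k(l) = 3 - l
d(R) = R*(-24 + R) (d(R) = (R + 0)*(R - 24) = R*(-24 + R))
F*d(-12) + (11 + k(-5)*4) = 1015*(-12*(-24 - 12)) + (11 + (3 - 1*(-5))*4) = 1015*(-12*(-36)) + (11 + (3 + 5)*4) = 1015*432 + (11 + 8*4) = 438480 + (11 + 32) = 438480 + 43 = 438523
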